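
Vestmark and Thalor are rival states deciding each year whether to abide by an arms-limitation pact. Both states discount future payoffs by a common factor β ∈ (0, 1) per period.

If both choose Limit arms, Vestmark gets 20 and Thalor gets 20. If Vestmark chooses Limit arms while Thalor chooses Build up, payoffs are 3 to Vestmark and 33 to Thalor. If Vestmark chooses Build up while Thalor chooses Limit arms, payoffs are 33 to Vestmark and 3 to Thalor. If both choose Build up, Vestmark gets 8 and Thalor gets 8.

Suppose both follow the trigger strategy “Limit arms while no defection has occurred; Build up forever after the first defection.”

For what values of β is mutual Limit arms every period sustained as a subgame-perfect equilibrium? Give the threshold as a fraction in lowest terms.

Cooperation forever yields 20 each period: 20/(1−β).
Deviating yields 33 once, then 8 forever: 33 + 8β/(1−β).
No profitable deviation requires 20/(1−β) ≥ 33 + 8β/(1−β).
Multiplying by (1−β): 20 ≥ 33(1−β) + 8β = 33 − 25β.
So 25β ≥ 13, i.e. β ≥ 13/25.

13/25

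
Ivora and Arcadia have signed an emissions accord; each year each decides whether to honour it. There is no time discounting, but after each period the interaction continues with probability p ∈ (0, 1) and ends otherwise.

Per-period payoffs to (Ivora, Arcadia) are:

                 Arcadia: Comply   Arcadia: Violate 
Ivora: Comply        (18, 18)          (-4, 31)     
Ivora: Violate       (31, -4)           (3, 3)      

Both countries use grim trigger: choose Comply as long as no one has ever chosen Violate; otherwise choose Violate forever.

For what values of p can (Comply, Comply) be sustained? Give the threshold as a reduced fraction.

13/28

With no time discounting, the continuation probability p plays the role of the discount factor.
Grim-trigger IC: 18/(1−p) ≥ 31 + 3p/(1−p) ⇒ p ≥ (31−18)/(31−3) = 13/28.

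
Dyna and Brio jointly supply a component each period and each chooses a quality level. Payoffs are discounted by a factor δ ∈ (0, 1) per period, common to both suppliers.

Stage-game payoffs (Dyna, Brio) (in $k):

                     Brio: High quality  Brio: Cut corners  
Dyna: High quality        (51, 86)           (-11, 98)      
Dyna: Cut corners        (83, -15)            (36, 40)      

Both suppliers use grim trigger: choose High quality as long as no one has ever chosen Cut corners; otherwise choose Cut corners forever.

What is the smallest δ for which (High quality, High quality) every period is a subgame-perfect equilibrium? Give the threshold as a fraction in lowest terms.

Dyna's threshold: (83−51)/(83−36) = 32/47.
Brio's threshold: (98−86)/(98−40) = 6/29.
32/47 > 6/29, so Dyna binds and δ* = 32/47.

32/47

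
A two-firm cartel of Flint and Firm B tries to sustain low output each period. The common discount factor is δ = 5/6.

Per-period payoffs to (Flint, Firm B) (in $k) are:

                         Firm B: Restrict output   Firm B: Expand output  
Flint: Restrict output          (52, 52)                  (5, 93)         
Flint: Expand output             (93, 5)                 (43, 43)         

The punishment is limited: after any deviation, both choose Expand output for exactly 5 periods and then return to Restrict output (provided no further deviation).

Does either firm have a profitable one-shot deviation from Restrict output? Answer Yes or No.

A one-shot deviation gives 93 now, then 43 for 5 periods, then back to 52.
Gain from deviating: (93−52) today; loss: (52−43) in each of the next 5 periods.
No-deviation condition: (52−43)(δ+…+δ^5) ≥ 93−52, i.e. δ+…+δ^5 ≥ 41/9.
At δ = 5/6: δ+…+δ^5 = 2.9906 < 4.5556.
So cooperation is not sustainable.

Yes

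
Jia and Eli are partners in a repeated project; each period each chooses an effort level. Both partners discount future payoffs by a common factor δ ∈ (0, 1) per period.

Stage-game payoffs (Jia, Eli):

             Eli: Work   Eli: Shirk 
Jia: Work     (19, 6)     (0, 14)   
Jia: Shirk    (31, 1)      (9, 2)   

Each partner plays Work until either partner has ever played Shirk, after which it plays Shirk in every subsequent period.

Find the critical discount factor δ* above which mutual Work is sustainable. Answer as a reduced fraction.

2/3

Jia's threshold: (31−19)/(31−9) = 6/11.
Eli's threshold: (14−6)/(14−2) = 2/3.
6/11 < 2/3, so Eli binds and δ* = 2/3.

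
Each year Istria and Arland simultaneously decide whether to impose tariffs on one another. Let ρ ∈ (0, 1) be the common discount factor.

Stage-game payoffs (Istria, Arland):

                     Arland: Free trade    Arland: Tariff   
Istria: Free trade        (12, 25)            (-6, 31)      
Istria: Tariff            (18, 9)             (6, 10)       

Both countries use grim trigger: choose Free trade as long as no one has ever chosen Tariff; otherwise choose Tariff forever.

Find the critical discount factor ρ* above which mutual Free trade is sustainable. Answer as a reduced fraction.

1/2

Istria: cooperation gives 12 each period; deviation gives 18 once then 6 forever.
  12/(1−ρ) ≥ 18 + 6ρ/(1−ρ) ⇒ ρ ≥ 6/12 = 1/2.
Arland: cooperation gives 25 each period; deviation gives 31 once then 10 forever.
  ρ ≥ 6/21 = 2/7.
Both must hold, so the binding constraint is Istria's: ρ ≥ 1/2.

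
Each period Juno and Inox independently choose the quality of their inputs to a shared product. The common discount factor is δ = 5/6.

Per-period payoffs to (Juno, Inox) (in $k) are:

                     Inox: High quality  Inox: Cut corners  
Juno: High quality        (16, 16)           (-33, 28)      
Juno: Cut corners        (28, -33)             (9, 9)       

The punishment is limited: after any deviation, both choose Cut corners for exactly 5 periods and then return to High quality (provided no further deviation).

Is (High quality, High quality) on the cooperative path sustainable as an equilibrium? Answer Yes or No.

IC: δ+…+δ^5 ≥ (28−16)/(16−9) = 12/7.
At δ = 5/6: partial sum = 2.9906 ≥ 1.7143. Cooperation sustainable.

Yes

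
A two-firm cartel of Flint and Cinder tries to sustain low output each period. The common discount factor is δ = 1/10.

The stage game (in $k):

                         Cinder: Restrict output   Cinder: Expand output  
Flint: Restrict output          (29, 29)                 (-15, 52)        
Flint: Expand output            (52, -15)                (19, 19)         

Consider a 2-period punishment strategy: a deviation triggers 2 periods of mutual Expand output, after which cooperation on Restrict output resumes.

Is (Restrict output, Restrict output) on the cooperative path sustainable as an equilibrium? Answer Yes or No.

IC: δ+…+δ^2 ≥ (52−29)/(29−19) = 23/10.
At δ = 1/10: partial sum = 0.1100 < 2.3000. Cooperation not sustainable.

No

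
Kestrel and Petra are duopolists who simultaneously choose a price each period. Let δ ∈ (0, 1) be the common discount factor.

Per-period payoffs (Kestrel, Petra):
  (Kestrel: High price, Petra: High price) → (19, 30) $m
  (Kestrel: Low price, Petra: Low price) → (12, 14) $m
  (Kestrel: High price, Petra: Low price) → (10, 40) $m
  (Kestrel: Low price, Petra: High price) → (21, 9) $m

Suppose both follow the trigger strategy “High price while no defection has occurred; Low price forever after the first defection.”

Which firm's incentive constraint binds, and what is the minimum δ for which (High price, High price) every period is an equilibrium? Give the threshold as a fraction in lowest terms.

For Kestrel: deviation gain 21−19 = 2, per-period punishment loss 19−12 = 7. IC gives δ ≥ 2/9.
For Petra: gain 10, loss 16 per period, so δ ≥ 10/26 = 5/13.
The tighter constraint is Petra's, so cooperation needs δ ≥ 5/13.

Petra; δ ≥ 5/13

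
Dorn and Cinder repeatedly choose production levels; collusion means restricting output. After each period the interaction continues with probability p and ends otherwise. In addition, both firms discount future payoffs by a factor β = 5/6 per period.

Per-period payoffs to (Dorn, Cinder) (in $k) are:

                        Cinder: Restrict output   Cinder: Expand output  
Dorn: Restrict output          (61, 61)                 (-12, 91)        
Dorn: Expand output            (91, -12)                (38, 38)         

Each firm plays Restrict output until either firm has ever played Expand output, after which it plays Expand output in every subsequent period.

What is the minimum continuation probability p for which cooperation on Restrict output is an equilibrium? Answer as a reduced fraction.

36/53

With continuation probability p and discount β, the effective per-period discount factor is βp.
Grim-trigger IC: βp ≥ (91−61)/(91−38) = 30/53.
So p ≥ (30/53)/(5/6) = 36/53.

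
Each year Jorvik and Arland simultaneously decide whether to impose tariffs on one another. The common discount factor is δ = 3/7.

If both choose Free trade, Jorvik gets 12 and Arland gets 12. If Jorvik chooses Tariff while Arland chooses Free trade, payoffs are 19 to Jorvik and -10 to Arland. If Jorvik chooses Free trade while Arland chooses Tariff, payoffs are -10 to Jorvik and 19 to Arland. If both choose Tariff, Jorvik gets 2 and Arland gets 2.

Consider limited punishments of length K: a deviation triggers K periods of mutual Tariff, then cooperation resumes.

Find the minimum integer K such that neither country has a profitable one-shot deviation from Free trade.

Need Σ_{k=1}^{K} δ^k ≥ (19−12)/(12−2) = 0.7000 at δ = 3/7.
At K = 3 the sum is 0.6910 < 0.7000; at K = 4 it is 0.7247 ≥ 0.7000.
So the minimum punishment length is K = 4.

4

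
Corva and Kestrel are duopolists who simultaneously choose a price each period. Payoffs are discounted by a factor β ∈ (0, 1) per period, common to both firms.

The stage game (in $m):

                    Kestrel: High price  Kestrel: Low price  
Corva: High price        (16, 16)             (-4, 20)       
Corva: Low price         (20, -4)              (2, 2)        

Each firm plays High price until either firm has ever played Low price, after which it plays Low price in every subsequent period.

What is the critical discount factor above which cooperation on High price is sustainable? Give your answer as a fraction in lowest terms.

Under grim trigger the critical discount factor is (T−C)/(T−P) with T = 20, C = 16, P = 2.
β* = (20−16)/(20−2) = 4/18 = 2/9.

2/9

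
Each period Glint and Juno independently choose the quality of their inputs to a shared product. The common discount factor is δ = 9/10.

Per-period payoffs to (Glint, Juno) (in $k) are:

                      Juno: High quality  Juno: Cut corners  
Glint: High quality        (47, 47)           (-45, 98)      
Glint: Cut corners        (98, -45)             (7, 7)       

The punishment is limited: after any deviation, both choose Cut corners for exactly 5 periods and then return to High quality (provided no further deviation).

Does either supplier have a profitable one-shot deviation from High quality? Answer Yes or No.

No

IC: δ+…+δ^5 ≥ (98−47)/(47−7) = 51/40.
At δ = 9/10: partial sum = 3.6856 ≥ 1.2750. Cooperation sustainable.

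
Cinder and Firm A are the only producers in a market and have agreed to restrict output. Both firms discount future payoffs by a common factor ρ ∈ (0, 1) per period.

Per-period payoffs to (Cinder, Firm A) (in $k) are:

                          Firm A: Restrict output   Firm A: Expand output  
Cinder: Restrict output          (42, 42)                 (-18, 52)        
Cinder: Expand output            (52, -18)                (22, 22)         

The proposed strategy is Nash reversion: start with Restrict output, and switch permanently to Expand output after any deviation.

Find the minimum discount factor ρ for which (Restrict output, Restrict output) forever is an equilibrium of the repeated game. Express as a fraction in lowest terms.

One-period gain from deviating is 52 − 42 = 10. The loss is 42 − 22 = 20 in every subsequent period, with present value 20·ρ/(1−ρ).
Deviation is unprofitable when 20·ρ/(1−ρ) ≥ 10, i.e. ρ/(1−ρ) ≥ 1/2.
Equivalently ρ ≥ 10/(10+20) = 1/3.

1/3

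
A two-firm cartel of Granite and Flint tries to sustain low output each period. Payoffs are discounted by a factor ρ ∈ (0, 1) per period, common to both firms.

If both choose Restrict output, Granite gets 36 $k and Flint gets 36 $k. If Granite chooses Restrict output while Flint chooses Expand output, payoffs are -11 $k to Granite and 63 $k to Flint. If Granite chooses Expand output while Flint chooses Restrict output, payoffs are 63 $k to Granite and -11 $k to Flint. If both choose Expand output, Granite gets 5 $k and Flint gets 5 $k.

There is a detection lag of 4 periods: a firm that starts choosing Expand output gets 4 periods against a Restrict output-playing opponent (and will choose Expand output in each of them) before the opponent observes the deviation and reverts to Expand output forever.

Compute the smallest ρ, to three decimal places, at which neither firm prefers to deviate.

0.826

A deviator earns 63 for 4 periods, then 5 forever; cooperating earns 36 forever. Multiplying the IC by (1−ρ):
36 ≥ 63(1−ρ^4) + 5ρ^4, so 58·ρ^4 ≥ 27 and ρ^4 ≥ 27/58.
ρ ≥ (27/58)^(1/4) ≈ 0.826.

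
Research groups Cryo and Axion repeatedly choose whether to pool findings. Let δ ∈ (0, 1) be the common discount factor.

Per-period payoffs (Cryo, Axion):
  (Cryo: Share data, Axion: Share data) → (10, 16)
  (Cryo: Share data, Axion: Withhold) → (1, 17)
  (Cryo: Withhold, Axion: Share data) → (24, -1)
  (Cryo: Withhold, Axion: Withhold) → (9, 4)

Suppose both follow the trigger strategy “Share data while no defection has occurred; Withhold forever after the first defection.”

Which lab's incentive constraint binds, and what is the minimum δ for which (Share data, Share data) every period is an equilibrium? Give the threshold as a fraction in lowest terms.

Cryo; δ ≥ 14/15

For Cryo: deviation gain 24−10 = 14, per-period punishment loss 10−9 = 1. IC gives δ ≥ 14/15.
For Axion: gain 1, loss 12 per period, so δ ≥ 1/13.
The tighter constraint is Cryo's, so cooperation needs δ ≥ 14/15.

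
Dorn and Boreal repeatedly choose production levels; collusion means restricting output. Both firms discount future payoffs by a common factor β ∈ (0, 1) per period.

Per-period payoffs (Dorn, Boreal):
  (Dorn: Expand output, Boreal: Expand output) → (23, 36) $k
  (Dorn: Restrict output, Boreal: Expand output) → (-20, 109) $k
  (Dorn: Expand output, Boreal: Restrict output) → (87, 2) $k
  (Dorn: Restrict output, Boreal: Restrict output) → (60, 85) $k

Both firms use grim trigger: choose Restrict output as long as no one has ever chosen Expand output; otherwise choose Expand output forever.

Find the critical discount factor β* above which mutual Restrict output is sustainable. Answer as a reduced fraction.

For Dorn: deviation gain 87−60 = 27, per-period punishment loss 60−23 = 37. IC gives β ≥ 27/64.
For Boreal: gain 24, loss 49 per period, so β ≥ 24/73.
The tighter constraint is Dorn's, so cooperation needs β ≥ 27/64.

27/64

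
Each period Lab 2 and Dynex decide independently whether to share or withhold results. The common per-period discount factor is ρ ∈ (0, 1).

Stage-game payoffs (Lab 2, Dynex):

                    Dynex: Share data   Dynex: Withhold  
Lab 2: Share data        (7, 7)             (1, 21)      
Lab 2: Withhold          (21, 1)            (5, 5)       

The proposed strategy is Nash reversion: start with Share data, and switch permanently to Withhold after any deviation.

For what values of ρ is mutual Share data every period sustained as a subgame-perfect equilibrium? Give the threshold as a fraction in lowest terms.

Cooperation forever yields 7 each period: 7/(1−ρ).
Deviating yields 21 once, then 5 forever: 21 + 5ρ/(1−ρ).
No profitable deviation requires 7/(1−ρ) ≥ 21 + 5ρ/(1−ρ).
Multiplying by (1−ρ): 7 ≥ 21(1−ρ) + 5ρ = 21 − 16ρ.
So 16ρ ≥ 14, i.e. ρ ≥ 14/16 = 7/8.

7/8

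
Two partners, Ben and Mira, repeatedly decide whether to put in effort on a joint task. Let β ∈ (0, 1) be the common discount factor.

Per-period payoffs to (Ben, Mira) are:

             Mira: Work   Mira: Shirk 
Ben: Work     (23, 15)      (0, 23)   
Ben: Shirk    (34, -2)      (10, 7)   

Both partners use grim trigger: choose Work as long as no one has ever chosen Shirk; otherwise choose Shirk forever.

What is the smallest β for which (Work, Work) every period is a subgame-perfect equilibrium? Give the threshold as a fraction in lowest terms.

1/2

Ben's threshold: (34−23)/(34−10) = 11/24.
Mira's threshold: (23−15)/(23−7) = 1/2.
11/24 < 1/2, so Mira binds and β* = 1/2.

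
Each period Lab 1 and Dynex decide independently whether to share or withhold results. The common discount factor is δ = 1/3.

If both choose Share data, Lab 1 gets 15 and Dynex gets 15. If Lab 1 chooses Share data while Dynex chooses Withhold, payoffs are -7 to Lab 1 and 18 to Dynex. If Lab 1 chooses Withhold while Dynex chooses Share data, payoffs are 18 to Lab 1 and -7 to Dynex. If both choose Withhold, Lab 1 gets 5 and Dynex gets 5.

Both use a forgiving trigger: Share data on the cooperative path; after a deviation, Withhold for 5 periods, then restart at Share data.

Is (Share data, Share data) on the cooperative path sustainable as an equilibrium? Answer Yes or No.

A one-shot deviation gives 18 now, then 5 for 5 periods, then back to 15.
Gain from deviating: (18−15) today; loss: (15−5) in each of the next 5 periods.
No-deviation condition: (15−5)(δ+…+δ^5) ≥ 18−15, i.e. δ+…+δ^5 ≥ 3/10.
At δ = 1/3: δ+…+δ^5 = 0.4979 ≥ 0.3000.
So cooperation is sustainable.

Yes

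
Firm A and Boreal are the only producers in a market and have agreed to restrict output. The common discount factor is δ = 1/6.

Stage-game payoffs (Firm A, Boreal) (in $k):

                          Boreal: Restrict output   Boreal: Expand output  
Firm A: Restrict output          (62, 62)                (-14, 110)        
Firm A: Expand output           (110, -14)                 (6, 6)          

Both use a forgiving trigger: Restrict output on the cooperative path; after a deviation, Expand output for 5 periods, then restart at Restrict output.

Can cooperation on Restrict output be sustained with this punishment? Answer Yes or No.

No

IC: δ+…+δ^5 ≥ (110−62)/(62−6) = 6/7.
At δ = 1/6: partial sum = 0.2000 < 0.8571. Cooperation not sustainable.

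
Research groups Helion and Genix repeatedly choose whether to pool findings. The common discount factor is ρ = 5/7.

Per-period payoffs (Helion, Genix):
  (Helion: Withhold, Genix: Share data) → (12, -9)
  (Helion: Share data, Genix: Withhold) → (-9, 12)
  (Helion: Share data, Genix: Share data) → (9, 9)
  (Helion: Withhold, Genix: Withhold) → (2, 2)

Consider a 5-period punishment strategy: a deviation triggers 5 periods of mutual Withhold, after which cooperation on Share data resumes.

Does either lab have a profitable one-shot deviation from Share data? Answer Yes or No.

Comparing payoff streams over the 6 periods until play realigns: cooperate → 9(1+ρ+…+ρ^5); deviate → 12 + 2(ρ+…+ρ^5).
Cooperation is sustained iff (9−2)(ρ+…+ρ^5) ≥ 12−9.
ρ+…+ρ^5 = 5/7·(1−(5/7)^5)/(1−5/7) = 2.0352, and (12−9)/(9−2) = 0.4286.
2.0352 ≥ 0.4286, so cooperation is sustainable.

No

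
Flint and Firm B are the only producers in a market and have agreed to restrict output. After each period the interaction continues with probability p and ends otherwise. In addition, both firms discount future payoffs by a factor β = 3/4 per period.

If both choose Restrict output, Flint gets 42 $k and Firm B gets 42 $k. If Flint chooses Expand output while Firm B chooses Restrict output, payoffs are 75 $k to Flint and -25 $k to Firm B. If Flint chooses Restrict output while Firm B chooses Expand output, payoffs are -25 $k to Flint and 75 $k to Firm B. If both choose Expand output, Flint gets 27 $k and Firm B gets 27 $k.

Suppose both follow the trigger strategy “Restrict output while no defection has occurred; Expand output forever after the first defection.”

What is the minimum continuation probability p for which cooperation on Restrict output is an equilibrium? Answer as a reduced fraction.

Expected continuation weight on next period's payoff is β·p = 3/4·p, which plays the role of the discount factor.
Cooperation requires 3/4·p ≥ (75−42)/(75−27) = 11/16, hence p ≥ 11/12.

11/12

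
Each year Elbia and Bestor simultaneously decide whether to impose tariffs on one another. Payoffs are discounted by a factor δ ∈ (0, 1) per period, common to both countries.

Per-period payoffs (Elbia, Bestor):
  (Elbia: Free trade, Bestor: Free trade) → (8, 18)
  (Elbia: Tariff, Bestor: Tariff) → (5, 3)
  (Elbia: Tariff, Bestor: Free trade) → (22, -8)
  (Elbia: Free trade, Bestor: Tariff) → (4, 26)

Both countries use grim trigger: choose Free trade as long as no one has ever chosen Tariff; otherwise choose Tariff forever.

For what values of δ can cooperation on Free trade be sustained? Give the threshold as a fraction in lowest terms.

14/17

Elbia's threshold: (22−8)/(22−5) = 14/17.
Bestor's threshold: (26−18)/(26−3) = 8/23.
14/17 > 8/23, so Elbia binds and δ* = 14/17.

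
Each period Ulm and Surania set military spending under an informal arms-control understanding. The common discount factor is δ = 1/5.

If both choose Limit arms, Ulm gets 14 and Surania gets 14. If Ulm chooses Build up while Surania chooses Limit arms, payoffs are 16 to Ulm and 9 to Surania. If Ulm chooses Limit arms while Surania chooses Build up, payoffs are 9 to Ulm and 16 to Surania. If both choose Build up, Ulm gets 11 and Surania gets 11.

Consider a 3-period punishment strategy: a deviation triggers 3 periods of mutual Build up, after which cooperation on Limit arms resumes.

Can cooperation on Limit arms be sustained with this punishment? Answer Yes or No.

No

IC: δ+…+δ^3 ≥ (16−14)/(14−11) = 2/3.
At δ = 1/5: partial sum = 0.2480 < 0.6667. Cooperation not sustainable.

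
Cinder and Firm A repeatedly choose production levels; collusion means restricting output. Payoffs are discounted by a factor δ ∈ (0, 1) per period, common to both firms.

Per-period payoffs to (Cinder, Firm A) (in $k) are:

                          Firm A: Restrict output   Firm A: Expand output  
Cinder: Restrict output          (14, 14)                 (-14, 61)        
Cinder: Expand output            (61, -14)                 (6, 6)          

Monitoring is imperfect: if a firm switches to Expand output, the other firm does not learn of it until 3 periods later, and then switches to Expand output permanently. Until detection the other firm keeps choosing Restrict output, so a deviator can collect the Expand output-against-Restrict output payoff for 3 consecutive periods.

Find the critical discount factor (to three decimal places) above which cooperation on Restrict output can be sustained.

A deviator earns 61 for 3 periods, then 6 forever; cooperating earns 14 forever. Multiplying the IC by (1−δ):
14 ≥ 61(1−δ^3) + 6δ^3, so 55·δ^3 ≥ 47 and δ^3 ≥ 47/55.
δ ≥ (47/55)^(1/3) ≈ 0.949.

0.949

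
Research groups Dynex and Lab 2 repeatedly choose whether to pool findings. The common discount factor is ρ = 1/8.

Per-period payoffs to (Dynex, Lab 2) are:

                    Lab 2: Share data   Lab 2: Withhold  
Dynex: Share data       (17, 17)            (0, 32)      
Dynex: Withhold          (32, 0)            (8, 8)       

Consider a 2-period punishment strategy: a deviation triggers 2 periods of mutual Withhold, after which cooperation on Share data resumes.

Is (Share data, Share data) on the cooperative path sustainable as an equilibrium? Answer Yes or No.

A one-shot deviation gives 32 now, then 8 for 2 periods, then back to 17.
Gain from deviating: (32−17) today; loss: (17−8) in each of the next 2 periods.
No-deviation condition: (17−8)(ρ+…+ρ^2) ≥ 32−17, i.e. ρ+…+ρ^2 ≥ 5/3.
At ρ = 1/8: ρ+…+ρ^2 = 0.1406 < 1.6667.
So cooperation is not sustainable.

No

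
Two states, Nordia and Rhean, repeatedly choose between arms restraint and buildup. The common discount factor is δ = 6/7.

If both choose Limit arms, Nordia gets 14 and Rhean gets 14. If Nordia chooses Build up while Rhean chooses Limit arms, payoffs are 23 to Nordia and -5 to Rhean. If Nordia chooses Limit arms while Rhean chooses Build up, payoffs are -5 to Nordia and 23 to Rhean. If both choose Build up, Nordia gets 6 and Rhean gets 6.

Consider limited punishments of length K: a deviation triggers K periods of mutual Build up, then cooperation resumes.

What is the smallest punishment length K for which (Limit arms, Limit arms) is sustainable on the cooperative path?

2

IC: δ(1−δ^K)/(1−δ) ≥ (23−14)/(14−6) = 9/8.
With δ = 6/7: need 1 − δ^K ≥ 9/8·(1−6/7)/(6/7), i.e. δ^K ≤ 0.8125.
Since (6/7)^1 = 0.8571 and (6/7)^2 = 0.7347, the smallest such K is 2.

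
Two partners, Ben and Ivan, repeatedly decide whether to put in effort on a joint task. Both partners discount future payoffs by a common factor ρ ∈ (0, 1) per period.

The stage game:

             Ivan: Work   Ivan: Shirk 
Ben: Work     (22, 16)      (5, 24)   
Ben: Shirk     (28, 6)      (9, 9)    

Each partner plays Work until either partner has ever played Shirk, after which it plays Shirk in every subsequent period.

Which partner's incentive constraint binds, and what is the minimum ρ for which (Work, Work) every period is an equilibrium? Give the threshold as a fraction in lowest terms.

Ben: cooperation gives 22 each period; deviation gives 28 once then 9 forever.
  22/(1−ρ) ≥ 28 + 9ρ/(1−ρ) ⇒ ρ ≥ 6/19.
Ivan: cooperation gives 16 each period; deviation gives 24 once then 9 forever.
  ρ ≥ 8/15.
Both must hold, so the binding constraint is Ivan's: ρ ≥ 8/15.

Ivan; ρ ≥ 8/15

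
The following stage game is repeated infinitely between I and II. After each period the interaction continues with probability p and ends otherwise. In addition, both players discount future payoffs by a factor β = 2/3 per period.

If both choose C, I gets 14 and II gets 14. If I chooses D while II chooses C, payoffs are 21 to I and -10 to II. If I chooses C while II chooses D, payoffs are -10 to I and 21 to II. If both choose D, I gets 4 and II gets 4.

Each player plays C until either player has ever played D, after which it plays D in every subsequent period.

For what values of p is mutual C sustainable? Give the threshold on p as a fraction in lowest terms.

With continuation probability p and discount β, the effective per-period discount factor is βp.
Grim-trigger IC: βp ≥ (21−14)/(21−4) = 7/17.
So p ≥ (7/17)/(2/3) = 21/34.

21/34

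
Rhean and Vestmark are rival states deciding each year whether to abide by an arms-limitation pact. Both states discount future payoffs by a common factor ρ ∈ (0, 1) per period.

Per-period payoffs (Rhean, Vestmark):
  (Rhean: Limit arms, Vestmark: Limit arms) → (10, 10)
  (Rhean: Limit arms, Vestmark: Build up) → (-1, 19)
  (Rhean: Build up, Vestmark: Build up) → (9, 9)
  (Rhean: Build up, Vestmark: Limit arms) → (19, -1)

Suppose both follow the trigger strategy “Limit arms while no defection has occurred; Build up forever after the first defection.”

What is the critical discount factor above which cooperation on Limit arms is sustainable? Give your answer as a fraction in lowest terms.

9/10

Cooperation forever yields 10 each period: 10/(1−ρ).
Deviating yields 19 once, then 9 forever: 19 + 9ρ/(1−ρ).
No profitable deviation requires 10/(1−ρ) ≥ 19 + 9ρ/(1−ρ).
Multiplying by (1−ρ): 10 ≥ 19(1−ρ) + 9ρ = 19 − 10ρ.
So 10ρ ≥ 9, i.e. ρ ≥ 9/10.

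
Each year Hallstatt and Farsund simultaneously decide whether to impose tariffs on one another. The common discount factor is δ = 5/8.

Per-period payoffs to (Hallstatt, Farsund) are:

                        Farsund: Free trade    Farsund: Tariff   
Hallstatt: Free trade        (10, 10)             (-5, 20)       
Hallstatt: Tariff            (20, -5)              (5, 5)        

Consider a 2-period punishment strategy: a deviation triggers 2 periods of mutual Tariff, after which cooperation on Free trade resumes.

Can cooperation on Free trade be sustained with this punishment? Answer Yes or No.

IC: δ+…+δ^2 ≥ (20−10)/(10−5) = 2.
At δ = 5/8: partial sum = 1.0156 < 2.0000. Cooperation not sustainable.

No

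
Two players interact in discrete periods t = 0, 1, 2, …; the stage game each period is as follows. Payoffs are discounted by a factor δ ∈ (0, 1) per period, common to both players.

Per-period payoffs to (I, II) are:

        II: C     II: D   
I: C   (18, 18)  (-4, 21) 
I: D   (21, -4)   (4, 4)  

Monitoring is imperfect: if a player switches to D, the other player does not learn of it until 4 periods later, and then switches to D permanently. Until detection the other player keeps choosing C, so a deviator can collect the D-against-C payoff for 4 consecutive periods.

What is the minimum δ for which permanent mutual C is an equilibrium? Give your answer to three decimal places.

Deviating for the 4 undetected periods gains 21−18 = 3 per period over cooperation, then loses 18−4 = 14 per period forever once punishment starts.
Gain: 3(1 + δ + … + δ^3); loss: 14·δ^4/(1−δ).
No profitable deviation ⇔ 3(1−δ^4) ≤ 14·δ^4, i.e. δ^4 ≥ 3/(3+14) = 3/17.
Hence δ ≥ (3/17)^(1/4) ≈ 0.648.

0.648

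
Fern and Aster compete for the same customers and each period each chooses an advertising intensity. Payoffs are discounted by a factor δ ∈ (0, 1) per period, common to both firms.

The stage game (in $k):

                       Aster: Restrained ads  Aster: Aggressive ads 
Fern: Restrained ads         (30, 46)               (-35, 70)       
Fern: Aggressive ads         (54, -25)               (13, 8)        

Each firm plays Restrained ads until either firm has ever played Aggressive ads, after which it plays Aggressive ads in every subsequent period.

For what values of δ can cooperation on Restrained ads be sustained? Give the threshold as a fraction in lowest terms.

Fern: cooperation gives 30 each period; deviation gives 54 once then 13 forever.
  30/(1−δ) ≥ 54 + 13δ/(1−δ) ⇒ δ ≥ 24/41.
Aster: cooperation gives 46 each period; deviation gives 70 once then 8 forever.
  δ ≥ 24/62 = 12/31.
Both must hold, so the binding constraint is Fern's: δ ≥ 24/41.

24/41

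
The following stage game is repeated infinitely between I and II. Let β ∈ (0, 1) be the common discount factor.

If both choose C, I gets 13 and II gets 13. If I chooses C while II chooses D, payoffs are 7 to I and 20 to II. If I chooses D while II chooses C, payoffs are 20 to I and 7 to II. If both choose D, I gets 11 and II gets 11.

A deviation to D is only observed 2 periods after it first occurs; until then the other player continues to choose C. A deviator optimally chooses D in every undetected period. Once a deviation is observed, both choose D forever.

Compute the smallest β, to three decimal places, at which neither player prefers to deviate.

A deviator earns 20 for 2 periods, then 11 forever; cooperating earns 13 forever. Multiplying the IC by (1−β):
13 ≥ 20(1−β^2) + 11β^2, so 9·β^2 ≥ 7 and β^2 ≥ 7/9.
β ≥ (7/9)^(1/2) ≈ 0.882.

0.882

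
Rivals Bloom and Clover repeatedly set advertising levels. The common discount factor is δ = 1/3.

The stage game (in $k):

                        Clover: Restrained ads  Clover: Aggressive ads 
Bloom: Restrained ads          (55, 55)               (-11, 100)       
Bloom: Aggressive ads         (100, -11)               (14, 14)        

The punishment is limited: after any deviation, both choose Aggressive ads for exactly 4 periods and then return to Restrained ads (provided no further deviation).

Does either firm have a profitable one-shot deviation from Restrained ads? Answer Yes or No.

A one-shot deviation gives 100 now, then 14 for 4 periods, then back to 55.
Gain from deviating: (100−55) today; loss: (55−14) in each of the next 4 periods.
No-deviation condition: (55−14)(δ+…+δ^4) ≥ 100−55, i.e. δ+…+δ^4 ≥ 45/41.
At δ = 1/3: δ+…+δ^4 = 0.4938 < 1.0976.
So cooperation is not sustainable.

Yes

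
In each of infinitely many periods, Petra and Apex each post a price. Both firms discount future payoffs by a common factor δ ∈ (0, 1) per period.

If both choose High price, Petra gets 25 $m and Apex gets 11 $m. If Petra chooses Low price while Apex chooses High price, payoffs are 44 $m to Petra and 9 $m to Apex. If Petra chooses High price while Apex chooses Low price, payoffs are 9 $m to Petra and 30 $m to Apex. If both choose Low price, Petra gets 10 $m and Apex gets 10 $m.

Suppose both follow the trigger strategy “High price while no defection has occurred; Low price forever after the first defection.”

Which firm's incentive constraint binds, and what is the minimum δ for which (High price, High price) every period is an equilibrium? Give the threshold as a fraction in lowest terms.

Apex; δ ≥ 19/20

For Petra: deviation gain 44−25 = 19, per-period punishment loss 25−10 = 15. IC gives δ ≥ 19/34.
For Apex: gain 19, loss 1 per period, so δ ≥ 19/20.
The tighter constraint is Apex's, so cooperation needs δ ≥ 19/20.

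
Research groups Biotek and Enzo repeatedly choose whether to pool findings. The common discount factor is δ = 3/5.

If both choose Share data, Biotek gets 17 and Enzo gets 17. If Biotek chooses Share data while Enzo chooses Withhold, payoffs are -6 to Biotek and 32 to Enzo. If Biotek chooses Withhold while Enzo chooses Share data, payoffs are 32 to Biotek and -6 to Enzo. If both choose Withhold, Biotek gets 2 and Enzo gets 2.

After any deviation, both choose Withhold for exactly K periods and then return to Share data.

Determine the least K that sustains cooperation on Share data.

3

IC: δ(1−δ^K)/(1−δ) ≥ (32−17)/(17−2) = 1.
With δ = 3/5: need 1 − δ^K ≥ 1·(1−3/5)/(3/5), i.e. δ^K ≤ 0.3333.
Since (3/5)^2 = 0.3600 and (3/5)^3 = 0.2160, the smallest such K is 3.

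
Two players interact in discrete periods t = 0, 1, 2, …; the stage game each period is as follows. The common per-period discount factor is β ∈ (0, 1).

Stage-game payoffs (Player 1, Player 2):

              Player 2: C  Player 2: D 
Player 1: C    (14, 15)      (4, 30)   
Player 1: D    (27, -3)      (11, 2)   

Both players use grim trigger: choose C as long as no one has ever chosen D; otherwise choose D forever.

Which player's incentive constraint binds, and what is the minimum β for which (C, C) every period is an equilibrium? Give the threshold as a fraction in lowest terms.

Player 1; β ≥ 13/16

Player 1: cooperation gives 14 each period; deviation gives 27 once then 11 forever.
  14/(1−β) ≥ 27 + 11β/(1−β) ⇒ β ≥ 13/16.
Player 2: cooperation gives 15 each period; deviation gives 30 once then 2 forever.
  β ≥ 15/28.
Both must hold, so the binding constraint is Player 1's: β ≥ 13/16.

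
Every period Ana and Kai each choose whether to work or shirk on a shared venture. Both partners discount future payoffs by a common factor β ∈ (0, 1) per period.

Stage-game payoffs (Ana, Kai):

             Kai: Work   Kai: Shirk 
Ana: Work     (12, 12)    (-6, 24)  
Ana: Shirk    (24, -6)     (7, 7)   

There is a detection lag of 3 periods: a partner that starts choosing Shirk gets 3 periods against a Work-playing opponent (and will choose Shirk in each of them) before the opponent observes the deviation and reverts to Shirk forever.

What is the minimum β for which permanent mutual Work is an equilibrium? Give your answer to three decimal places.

Deviating for the 3 undetected periods gains 24−12 = 12 per period over cooperation, then loses 12−7 = 5 per period forever once punishment starts.
Gain: 12(1 + β + … + β^2); loss: 5·β^3/(1−β).
No profitable deviation ⇔ 12(1−β^3) ≤ 5·β^3, i.e. β^3 ≥ 12/(12+5) = 12/17.
Hence β ≥ (12/17)^(1/3) ≈ 0.890.

0.890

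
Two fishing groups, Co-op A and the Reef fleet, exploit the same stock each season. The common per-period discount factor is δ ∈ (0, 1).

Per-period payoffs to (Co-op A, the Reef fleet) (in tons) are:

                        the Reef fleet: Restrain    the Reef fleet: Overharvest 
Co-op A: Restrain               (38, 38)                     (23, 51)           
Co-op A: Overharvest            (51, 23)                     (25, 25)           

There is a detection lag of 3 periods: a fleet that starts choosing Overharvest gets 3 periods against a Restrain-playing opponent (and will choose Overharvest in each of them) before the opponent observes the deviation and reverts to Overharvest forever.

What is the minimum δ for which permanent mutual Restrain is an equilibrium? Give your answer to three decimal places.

0.794

Deviating for the 3 undetected periods gains 51−38 = 13 per period over cooperation, then loses 38−25 = 13 per period forever once punishment starts.
Gain: 13(1 + δ + … + δ^2); loss: 13·δ^3/(1−δ).
No profitable deviation ⇔ 13(1−δ^3) ≤ 13·δ^3, i.e. δ^3 ≥ 13/(13+13) = 1/2.
Hence δ ≥ (1/2)^(1/3) ≈ 0.794.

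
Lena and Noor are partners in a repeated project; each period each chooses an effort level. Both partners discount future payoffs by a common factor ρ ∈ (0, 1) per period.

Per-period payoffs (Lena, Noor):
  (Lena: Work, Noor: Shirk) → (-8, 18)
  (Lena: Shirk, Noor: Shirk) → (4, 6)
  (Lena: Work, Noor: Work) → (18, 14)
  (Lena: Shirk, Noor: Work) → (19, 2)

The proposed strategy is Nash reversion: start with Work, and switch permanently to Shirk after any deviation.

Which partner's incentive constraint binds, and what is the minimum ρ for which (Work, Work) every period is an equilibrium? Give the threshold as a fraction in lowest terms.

Noor; ρ ≥ 1/3

Lena's threshold: (19−18)/(19−4) = 1/15.
Noor's threshold: (18−14)/(18−6) = 1/3.
1/15 < 1/3, so Noor binds and ρ* = 1/3.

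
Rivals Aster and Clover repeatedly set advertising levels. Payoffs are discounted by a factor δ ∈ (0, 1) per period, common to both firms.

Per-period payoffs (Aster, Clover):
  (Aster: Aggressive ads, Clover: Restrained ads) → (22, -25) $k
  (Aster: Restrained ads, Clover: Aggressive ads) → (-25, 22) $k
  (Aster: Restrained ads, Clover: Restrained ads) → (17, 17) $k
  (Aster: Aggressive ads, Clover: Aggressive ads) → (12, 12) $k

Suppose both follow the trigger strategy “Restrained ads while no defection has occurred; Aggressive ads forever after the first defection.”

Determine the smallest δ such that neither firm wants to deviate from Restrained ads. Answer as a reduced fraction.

1/2

Under grim trigger the critical discount factor is (T−C)/(T−P) with T = 22, C = 17, P = 12.
δ* = (22−17)/(22−12) = 5/10 = 1/2.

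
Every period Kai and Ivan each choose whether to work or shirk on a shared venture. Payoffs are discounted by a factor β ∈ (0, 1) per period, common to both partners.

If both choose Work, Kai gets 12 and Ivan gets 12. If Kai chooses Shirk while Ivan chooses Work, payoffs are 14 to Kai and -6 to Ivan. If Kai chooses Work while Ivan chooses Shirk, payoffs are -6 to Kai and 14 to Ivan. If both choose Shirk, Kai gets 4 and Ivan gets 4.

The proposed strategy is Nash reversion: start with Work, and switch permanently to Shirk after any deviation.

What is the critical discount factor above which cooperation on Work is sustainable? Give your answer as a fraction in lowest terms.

1/5

Cooperation forever yields 12 each period: 12/(1−β).
Deviating yields 14 once, then 4 forever: 14 + 4β/(1−β).
No profitable deviation requires 12/(1−β) ≥ 14 + 4β/(1−β).
Multiplying by (1−β): 12 ≥ 14(1−β) + 4β = 14 − 10β.
So 10β ≥ 2, i.e. β ≥ 2/10 = 1/5.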